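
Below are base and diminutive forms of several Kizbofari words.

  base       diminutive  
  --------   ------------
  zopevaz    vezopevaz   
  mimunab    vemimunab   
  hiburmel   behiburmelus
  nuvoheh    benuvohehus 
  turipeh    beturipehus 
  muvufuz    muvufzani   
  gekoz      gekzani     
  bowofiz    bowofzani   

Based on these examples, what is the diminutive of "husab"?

vehusab

zopevaz and muvufuz both end in -z yet inflect differently (vezopevaz, muvufzani), so the final letter is not what conditions the rule; the last vowel is.
"husab" has last vowel 'a'. The stems whose last vowel is 'a' (zopevaz → vezopevaz, mimunab → vemimunab) add the prefix ve-.
So husab → vehusab.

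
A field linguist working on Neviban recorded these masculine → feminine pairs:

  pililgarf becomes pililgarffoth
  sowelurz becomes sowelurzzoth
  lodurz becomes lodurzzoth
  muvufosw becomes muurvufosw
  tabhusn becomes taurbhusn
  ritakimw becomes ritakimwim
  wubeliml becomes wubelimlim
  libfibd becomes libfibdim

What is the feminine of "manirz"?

"manirz" has second-to-last letter 'r'. The stems whose second-to-last letter is 'r' (pililgarf → pililgarffoth, sowelurz → sowelurzzoth, lodurz → lodurzzoth) double the final consonant and add -oth.
The other patterns: stems whose second-to-last letter is 's' insert -ur- after the first vowel; stems whose second-to-last letter is 'b' or 'm' add -im.
So manirz → manirzzoth.

manirzzoth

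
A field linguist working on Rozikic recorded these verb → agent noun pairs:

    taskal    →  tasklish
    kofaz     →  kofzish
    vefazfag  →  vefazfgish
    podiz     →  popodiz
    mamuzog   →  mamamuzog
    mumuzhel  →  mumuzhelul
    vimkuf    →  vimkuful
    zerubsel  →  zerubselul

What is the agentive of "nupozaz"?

nupozzish

kofaz and podiz both end in -z yet inflect differently (kofzish, popodiz), so the final letter is not what conditions the rule; the last vowel is.
"nupozaz" has last vowel 'a'. The stems whose last vowel is 'a' (taskal → tasklish, kofaz → kofzish, vefazfag → vefazfgish) delete the last vowel and add -ish.
So nupozaz → nupozzish.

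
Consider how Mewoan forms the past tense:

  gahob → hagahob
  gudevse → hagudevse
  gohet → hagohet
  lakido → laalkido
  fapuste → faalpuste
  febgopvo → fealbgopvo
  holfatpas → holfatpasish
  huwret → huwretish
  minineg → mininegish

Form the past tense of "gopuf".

gudevse and fapuste both end in -e yet inflect differently (hagudevse, faalpuste), so the final letter is not what conditions the rule; the first letter is.
"gopuf" begins with g-. The stems beginning with g- (gahob → hagahob, gudevse → hagudevse, gohet → hagohet) add the prefix ha-.
So gopuf → hagopuf.

hagopuf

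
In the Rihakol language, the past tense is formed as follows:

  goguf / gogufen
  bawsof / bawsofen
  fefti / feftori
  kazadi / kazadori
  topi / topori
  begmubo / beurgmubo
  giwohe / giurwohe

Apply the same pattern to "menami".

menamori

"menami" ends in -i. The stems ending in -i (fefti → feftori, kazadi → kazadori, topi → topori) drop the final letter and add -ori.
So menami → menamori.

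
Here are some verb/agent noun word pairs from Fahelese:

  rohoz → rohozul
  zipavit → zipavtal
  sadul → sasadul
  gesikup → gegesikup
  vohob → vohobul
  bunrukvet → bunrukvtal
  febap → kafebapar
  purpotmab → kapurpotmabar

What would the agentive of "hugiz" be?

hugzal

vohob and purpotmab both end in -b yet inflect differently (vohobul, kapurpotmabar), so the final letter is not what conditions the rule; the last vowel is.
"hugiz" has last vowel 'i'. The one such stem in the data (zipavit → zipavtal) deletes the last vowel and adds -al (as does bunrukvet), so the same rule applies.
The other patterns: stems whose last vowel is 'u' repeat the first consonant+vowel as a prefix; stems whose last vowel is 'o' add -ul; stems whose last vowel is 'a' add ka- … -ar around the stem.
So hugiz → hugzal.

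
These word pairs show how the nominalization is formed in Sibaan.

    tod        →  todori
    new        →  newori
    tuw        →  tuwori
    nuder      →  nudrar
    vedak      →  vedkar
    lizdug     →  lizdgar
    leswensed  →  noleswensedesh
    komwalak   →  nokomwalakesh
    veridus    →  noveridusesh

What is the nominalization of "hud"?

hudori

tod and leswensed both end in -d yet inflect differently (todori, noleswensedesh), so the final letter is not what conditions the rule; the number of vowels is.
"hud" has 1 vowel. The stems with 1 vowel (tod → todori, new → newori, tuw → tuwori) add -ori.
The other patterns: stems with 2 vowels delete the last vowel and add -ar; stems with 3 vowels add no- … -esh around the stem.
So hud → hudori.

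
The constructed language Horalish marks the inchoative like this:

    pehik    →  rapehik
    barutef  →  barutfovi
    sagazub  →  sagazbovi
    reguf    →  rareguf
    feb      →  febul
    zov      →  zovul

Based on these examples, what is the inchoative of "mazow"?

ramazow

feb and sagazub both end in -b yet inflect differently (febul, sagazbovi), so the final letter is not what conditions the rule; the number of vowels is.
"mazow" has 2 vowels. The stems with 2 vowels (reguf → rareguf, pehik → rapehik) add the prefix ra-.
The other patterns: stems with 1 vowel add -ul; stems with 3 vowels delete the last vowel and add -ovi.
So mazow → ramazow.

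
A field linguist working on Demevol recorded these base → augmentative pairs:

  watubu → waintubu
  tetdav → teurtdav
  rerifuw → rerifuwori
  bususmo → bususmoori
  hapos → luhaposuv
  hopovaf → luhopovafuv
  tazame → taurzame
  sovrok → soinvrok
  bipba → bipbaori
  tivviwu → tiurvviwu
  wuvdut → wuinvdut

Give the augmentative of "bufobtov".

bufobtovori

watubu and tivviwu both end in -u yet inflect differently (waintubu, tiurvviwu), so the final letter is not what conditions the rule; the first letter is.
"bufobtov" begins with b-. The stems beginning with b- (bipba → bipbaori, bususmo → bususmoori) add -ori.
The other patterns: stems beginning with s- or w- insert -in- after the first vowel; stems beginning with h- add lu- … -uv around the stem; stems beginning with t- insert -ur- after the first vowel.
So bufobtov → bufobtovori.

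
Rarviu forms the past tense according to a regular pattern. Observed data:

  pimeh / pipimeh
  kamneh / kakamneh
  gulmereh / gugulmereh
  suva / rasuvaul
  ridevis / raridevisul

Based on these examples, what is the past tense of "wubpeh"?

wuwubpeh

"wubpeh" ends in -h. The stems ending in -h (pimeh → pipimeh, kamneh → kakamneh, gulmereh → gugulmereh) repeat the first consonant+vowel as a prefix.
The other pattern: stems ending in -a or -s add ra- … -ul around the stem.
So wubpeh → wuwubpeh.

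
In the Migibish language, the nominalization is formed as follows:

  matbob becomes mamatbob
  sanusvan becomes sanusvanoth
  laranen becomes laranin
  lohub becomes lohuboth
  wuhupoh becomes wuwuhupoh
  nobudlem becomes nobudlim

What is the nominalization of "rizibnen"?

rizibnin

lohub and matbob both end in -b yet inflect differently (lohuboth, mamatbob), so the final letter is not what conditions the rule; the last vowel is.
"rizibnen" has last vowel 'e'. The stems whose last vowel is 'e' (laranen → laranin, nobudlem → nobudlim) change the last vowel to 'i'.
So rizibnen → rizibnin.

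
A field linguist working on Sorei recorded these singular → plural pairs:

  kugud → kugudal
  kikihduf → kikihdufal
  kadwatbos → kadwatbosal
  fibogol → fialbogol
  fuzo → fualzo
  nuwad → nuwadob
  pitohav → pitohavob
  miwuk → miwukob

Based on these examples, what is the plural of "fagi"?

kugud and nuwad both end in -d yet inflect differently (kugudal, nuwadob), so the final letter is not what conditions the rule; the first letter is.
"fagi" begins with f-. The stems beginning with f- (fibogol → fialbogol, fuzo → fualzo) insert -al- after the first vowel.
The other patterns: stems beginning with k- add -al; stems beginning with m-, n- or p- add -ob.
So fagi → faalgi.

faalgi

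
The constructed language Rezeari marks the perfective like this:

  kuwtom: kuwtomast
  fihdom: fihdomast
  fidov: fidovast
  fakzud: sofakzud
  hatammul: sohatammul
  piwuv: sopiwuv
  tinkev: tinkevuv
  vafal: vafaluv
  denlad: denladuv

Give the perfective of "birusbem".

birusbemuv

fidov and piwuv both end in -v yet inflect differently (fidovast, sopiwuv), so the final letter is not what conditions the rule; the last vowel is.
"birusbem" has last vowel 'e'. The one such stem in the data (tinkev → tinkevuv) adds -uv, so the same rule applies.
So birusbem → birusbemuv.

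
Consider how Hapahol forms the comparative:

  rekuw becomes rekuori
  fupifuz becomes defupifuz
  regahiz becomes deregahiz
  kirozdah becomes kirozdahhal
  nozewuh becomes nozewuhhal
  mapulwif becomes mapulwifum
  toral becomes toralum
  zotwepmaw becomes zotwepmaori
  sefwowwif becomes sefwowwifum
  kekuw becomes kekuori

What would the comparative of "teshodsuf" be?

teshodsufum

nozewuh and fupifuz both have last vowel 'u' yet inflect differently (nozewuhhal, defupifuz), so the last vowel is not what conditions the rule; the final letter is.
"teshodsuf" ends in -f. The stems ending in -f (sefwowwif → sefwowwifum, mapulwif → mapulwifum) add -um.
The other patterns: stems ending in -h double the final consonant and add -al; stems ending in -z add the prefix de-; stems ending in -w drop the final letter and add -ori.
So teshodsuf → teshodsufum.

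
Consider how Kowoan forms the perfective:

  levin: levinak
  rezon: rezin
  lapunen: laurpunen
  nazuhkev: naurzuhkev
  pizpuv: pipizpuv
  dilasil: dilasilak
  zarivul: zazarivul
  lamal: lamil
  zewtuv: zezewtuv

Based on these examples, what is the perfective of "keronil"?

keronilak

"keronil" has last vowel 'i'. The stems whose last vowel is 'i' (levin → levinak, dilasil → dilasilak) add -ak.
So keronil → keronilak.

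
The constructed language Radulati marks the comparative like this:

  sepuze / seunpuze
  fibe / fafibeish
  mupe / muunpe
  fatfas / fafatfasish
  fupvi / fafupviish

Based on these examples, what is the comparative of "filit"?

fibe and mupe both end in -e yet inflect differently (fafibeish, muunpe), so the final letter is not what conditions the rule; the first letter is.
"filit" begins with f-. The stems beginning with f- (fibe → fafibeish, fatfas → fafatfasish, fupvi → fafupviish) add fa- … -ish around the stem.
The other pattern: stems beginning with m- or s- insert -un- after the first vowel.
So filit → fafilitish.

fafilitish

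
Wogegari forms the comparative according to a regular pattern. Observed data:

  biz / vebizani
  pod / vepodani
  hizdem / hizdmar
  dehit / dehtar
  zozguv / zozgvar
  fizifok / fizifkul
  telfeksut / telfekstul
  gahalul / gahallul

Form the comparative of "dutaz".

dutzar

"dutaz" has 2 vowels. The stems with 2 vowels (hizdem → hizdmar, dehit → dehtar, zozguv → zozgvar) delete the last vowel and add -ar.
So dutaz → dutzar.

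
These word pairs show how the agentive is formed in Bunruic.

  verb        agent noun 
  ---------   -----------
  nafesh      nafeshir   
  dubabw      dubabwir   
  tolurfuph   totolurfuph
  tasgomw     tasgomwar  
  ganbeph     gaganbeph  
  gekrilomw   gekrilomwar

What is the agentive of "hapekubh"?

hapekubhir

"hapekubh" has second-to-last letter 'b'. The one such stem in the data (dubabw → dubabwir) adds -ir, so the same rule applies.
So hapekubh → hapekubhir.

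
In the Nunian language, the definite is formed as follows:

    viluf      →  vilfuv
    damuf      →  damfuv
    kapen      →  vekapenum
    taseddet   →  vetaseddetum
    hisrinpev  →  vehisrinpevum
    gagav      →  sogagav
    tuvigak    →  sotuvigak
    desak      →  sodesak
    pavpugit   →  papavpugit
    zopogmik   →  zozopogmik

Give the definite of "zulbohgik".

zuzulbohgik

hisrinpev and gagav both end in -v yet inflect differently (vehisrinpevum, sogagav), so the final letter is not what conditions the rule; the last vowel is.
"zulbohgik" has last vowel 'i'. The stems whose last vowel is 'i' (pavpugit → papavpugit, zopogmik → zozopogmik) repeat the first consonant+vowel as a prefix.
So zulbohgik → zuzulbohgik.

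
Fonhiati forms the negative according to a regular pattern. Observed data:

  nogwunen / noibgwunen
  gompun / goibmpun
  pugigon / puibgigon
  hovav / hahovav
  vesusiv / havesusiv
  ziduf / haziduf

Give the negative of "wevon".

"wevon" ends in -n. The stems ending in -n (nogwunen → noibgwunen, gompun → goibmpun, pugigon → puibgigon) insert -ib- after the first vowel.
The other pattern: stems ending in -f or -v add the prefix ha-.
So wevon → weibvon.

weibvon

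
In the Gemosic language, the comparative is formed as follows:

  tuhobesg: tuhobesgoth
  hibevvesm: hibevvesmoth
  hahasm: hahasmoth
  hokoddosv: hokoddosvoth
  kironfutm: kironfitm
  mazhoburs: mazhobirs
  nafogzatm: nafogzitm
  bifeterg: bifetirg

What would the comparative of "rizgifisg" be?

hibevvesm and kironfutm both end in -m yet inflect differently (hibevvesmoth, kironfitm), so the final letter is not what conditions the rule; the second-to-last letter is.
"rizgifisg" has second-to-last letter 's'. The stems whose second-to-last letter is 's' (tuhobesg → tuhobesgoth, hibevvesm → hibevvesmoth, hahasm → hahasmoth) add -oth.
So rizgifisg → rizgifisgoth.

rizgifisgoth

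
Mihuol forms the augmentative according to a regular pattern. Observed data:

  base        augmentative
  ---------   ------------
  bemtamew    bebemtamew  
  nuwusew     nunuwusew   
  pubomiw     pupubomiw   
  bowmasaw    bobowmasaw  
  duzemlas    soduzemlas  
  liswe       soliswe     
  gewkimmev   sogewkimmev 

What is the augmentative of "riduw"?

bowmasaw and duzemlas both have last vowel 'a' yet inflect differently (bobowmasaw, soduzemlas), so the last vowel is not what conditions the rule; the final letter is.
"riduw" ends in -w. The stems ending in -w (bemtamew → bebemtamew, nuwusew → nunuwusew, pubomiw → pupubomiw) repeat the first consonant+vowel as a prefix.
So riduw → ririduw.

ririduw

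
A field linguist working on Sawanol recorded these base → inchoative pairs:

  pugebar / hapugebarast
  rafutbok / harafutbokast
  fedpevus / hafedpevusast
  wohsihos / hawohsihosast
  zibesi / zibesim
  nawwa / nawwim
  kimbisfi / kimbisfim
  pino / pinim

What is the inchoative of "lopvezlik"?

halopvezlikast

pugebar and nawwa both have last vowel 'a' yet inflect differently (hapugebarast, nawwim), so the last vowel is not what conditions the rule; whether the stem ends in a vowel or a consonant is.
"lopvezlik" ends in a consonant. The stems ending in a consonant (pugebar → hapugebarast, rafutbok → harafutbokast, fedpevus → hafedpevusast) add ha- … -ast around the stem.
So lopvezlik → halopvezlikast.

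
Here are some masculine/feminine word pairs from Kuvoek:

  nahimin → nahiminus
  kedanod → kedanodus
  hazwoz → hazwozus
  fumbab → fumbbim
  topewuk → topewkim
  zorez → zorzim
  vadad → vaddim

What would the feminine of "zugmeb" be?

zugmbim

hazwoz and zorez both end in -z yet inflect differently (hazwozus, zorzim), so the final letter is not what conditions the rule; the last vowel is.
"zugmeb" has last vowel 'e'. The one such stem in the data (zorez → zorzim) deletes the last vowel and adds -im (as do fumbab, topewuk), so the same rule applies.
So zugmeb → zugmbim.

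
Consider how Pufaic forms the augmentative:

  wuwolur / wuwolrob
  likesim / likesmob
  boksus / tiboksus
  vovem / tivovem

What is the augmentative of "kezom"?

likesim and vovem both end in -m yet inflect differently (likesmob, tivovem), so the final letter is not what conditions the rule; the number of vowels is.
"kezom" has 2 vowels. The stems with 2 vowels (boksus → tiboksus, vovem → tivovem) add the prefix ti-.
The other pattern: stems with 3 vowels delete the last vowel and add -ob.
So kezom → tikezom.

tikezom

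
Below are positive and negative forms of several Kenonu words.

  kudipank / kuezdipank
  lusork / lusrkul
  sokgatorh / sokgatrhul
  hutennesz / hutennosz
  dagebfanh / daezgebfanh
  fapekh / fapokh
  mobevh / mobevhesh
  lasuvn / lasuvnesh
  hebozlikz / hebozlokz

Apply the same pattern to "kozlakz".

kozlokz

"kozlakz" has second-to-last letter 'k'. The stems whose second-to-last letter is 'k' (hebozlikz → hebozlokz, fapekh → fapokh) change the last vowel to 'o'.
So kozlakz → kozlokz.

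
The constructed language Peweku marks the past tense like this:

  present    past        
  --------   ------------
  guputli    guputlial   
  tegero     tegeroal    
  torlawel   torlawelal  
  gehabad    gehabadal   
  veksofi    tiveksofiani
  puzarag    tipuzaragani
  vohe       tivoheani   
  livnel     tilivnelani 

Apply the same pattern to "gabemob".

guputli and veksofi both end in -i yet inflect differently (guputlial, tiveksofiani), so the final letter is not what conditions the rule; the first letter is.
"gabemob" begins with g-. The stems beginning with g- (guputli → guputlial, gehabad → gehabadal) add -al.
So gabemob → gabemobal.

gabemobal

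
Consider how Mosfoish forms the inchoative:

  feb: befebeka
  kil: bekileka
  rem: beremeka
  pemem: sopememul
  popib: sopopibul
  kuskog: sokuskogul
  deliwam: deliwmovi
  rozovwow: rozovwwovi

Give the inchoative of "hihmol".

sohihmolul

rem and pemem both end in -m yet inflect differently (beremeka, sopememul), so the final letter is not what conditions the rule; the number of vowels is.
"hihmol" has 2 vowels. The stems with 2 vowels (pemem → sopememul, popib → sopopibul, kuskog → sokuskogul) add so- … -ul around the stem.
So hihmol → sohihmolul.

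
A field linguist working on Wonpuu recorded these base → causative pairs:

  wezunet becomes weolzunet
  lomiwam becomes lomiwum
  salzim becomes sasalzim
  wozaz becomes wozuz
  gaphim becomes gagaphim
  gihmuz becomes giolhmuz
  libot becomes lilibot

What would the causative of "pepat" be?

wozaz and gihmuz both end in -z yet inflect differently (wozuz, giolhmuz), so the final letter is not what conditions the rule; the last vowel is.
"pepat" has last vowel 'a'. The stems whose last vowel is 'a' (lomiwam → lomiwum, wozaz → wozuz) change the last vowel to 'u'.
The other patterns: stems whose last vowel is 'e' or 'u' insert -ol- after the first vowel; stems whose last vowel is 'i' or 'o' repeat the first consonant+vowel as a prefix.
So pepat → peput.

peput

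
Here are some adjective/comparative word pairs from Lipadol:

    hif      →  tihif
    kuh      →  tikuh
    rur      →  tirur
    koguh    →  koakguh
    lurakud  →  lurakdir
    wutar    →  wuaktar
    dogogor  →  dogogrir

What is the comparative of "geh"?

tigeh

rur and wutar both end in -r yet inflect differently (tirur, wuaktar), so the final letter is not what conditions the rule; the number of vowels is.
"geh" has 1 vowel. The stems with 1 vowel (kuh → tikuh, hif → tihif, rur → tirur) add the prefix ti-.
The other patterns: stems with 2 vowels insert -ak- after the first vowel; stems with 3 vowels delete the last vowel and add -ir.
So geh → tigeh.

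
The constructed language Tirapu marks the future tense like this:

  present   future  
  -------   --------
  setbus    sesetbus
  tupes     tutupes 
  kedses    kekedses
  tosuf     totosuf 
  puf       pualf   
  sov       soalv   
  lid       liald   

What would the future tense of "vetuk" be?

tosuf and puf both end in -f yet inflect differently (totosuf, pualf), so the final letter is not what conditions the rule; the number of vowels is.
"vetuk" has 2 vowels. The stems with 2 vowels (setbus → sesetbus, tupes → tutupes, kedses → kekedses) repeat the first consonant+vowel as a prefix.
So vetuk → vevetuk.

vevetuk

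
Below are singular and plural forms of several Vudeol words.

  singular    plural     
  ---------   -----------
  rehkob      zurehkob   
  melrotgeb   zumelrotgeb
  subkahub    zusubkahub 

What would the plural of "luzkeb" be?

zuluzkeb

Every pair shown (rehkob → zurehkob, melrotgeb → zumelrotgeb, subkahub → zusubkahub) follows the same rule: add the prefix zu-.
So luzkeb → zuluzkeb.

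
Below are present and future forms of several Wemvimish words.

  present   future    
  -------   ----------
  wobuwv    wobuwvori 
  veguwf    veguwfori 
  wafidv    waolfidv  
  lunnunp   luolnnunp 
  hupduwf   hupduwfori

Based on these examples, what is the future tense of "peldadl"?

peolldadl

"peldadl" has second-to-last letter 'd'. The one such stem in the data (wafidv → waolfidv) inserts -ol- after the first vowel (as does lunnunp), so the same rule applies.
So peldadl → peolldadl.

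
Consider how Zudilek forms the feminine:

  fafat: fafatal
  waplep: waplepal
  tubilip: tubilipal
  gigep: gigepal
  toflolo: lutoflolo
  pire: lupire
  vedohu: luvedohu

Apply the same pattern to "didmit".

didmital

waplep and pire both have last vowel 'e' yet inflect differently (waplepal, lupire), so the last vowel is not what conditions the rule; whether the stem ends in a vowel or a consonant is.
"didmit" ends in a consonant. The stems ending in a consonant (fafat → fafatal, waplep → waplepal, tubilip → tubilipal) add -al.
The other pattern: stems ending in a vowel add the prefix lu-.
So didmit → didmital.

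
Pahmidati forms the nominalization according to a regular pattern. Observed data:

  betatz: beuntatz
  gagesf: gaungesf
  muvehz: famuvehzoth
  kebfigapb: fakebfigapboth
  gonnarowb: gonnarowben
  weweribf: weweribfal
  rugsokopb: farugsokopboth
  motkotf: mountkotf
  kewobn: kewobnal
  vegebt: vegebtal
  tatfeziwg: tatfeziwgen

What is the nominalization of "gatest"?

"gatest" has second-to-last letter 's'. The one such stem in the data (gagesf → gaungesf) inserts -un- after the first vowel (as do motkotf, betatz), so the same rule applies.
The other patterns: stems whose second-to-last letter is 'b' add -al; stems whose second-to-last letter is 'h' or 'p' add fa- … -oth around the stem; stems whose second-to-last letter is 'w' add -en.
So gatest → gauntest.

gauntest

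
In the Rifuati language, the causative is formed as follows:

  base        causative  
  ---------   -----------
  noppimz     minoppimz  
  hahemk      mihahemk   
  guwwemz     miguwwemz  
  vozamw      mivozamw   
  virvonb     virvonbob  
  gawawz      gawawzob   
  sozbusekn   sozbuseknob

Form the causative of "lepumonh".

lepumonhob

noppimz and gawawz both end in -z yet inflect differently (minoppimz, gawawzob), so the final letter is not what conditions the rule; the second-to-last letter is.
"lepumonh" has second-to-last letter 'n'. The one such stem in the data (virvonb → virvonbob) adds -ob, so the same rule applies.
So lepumonh → lepumonhob.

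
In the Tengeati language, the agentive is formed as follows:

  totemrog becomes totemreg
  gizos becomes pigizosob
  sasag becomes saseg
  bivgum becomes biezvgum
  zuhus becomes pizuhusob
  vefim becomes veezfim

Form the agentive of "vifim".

viezfim

bivgum and zuhus both have last vowel 'u' yet inflect differently (biezvgum, pizuhusob), so the last vowel is not what conditions the rule; the final letter is.
"vifim" ends in -m. The stems ending in -m (bivgum → biezvgum, vefim → veezfim) insert -ez- after the first vowel.
So vifim → viezfim.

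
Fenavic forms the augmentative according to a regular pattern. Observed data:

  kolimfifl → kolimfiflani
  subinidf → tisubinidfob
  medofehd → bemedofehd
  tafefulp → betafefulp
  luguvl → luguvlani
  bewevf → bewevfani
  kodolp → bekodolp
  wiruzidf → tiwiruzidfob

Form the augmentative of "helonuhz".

wiruzidf and bewevf both end in -f yet inflect differently (tiwiruzidfob, bewevfani), so the final letter is not what conditions the rule; the second-to-last letter is.
"helonuhz" has second-to-last letter 'h'. The one such stem in the data (medofehd → bemedofehd) adds the prefix be-, so the same rule applies.
The other patterns: stems whose second-to-last letter is 'd' add ti- … -ob around the stem; stems whose second-to-last letter is 'f' or 'v' add -ani.
So helonuhz → behelonuhz.

behelonuhz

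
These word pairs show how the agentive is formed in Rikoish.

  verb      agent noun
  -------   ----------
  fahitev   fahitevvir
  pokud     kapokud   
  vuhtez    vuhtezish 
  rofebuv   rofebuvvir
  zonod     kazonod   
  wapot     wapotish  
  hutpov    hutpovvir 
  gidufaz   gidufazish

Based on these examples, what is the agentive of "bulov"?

bulovvir

"bulov" ends in -v. The stems ending in -v (rofebuv → rofebuvvir, hutpov → hutpovvir, fahitev → fahitevvir) double the final consonant and add -ir.
So bulov → bulovvir.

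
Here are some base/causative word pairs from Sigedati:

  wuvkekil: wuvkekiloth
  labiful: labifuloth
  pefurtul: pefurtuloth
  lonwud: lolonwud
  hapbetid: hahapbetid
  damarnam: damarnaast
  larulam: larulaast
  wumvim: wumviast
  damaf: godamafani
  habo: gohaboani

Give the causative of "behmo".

gobehmoani

labiful and lonwud both have last vowel 'u' yet inflect differently (labifuloth, lolonwud), so the last vowel is not what conditions the rule; the final letter is.
"behmo" ends in -o. The one such stem in the data (habo → gohaboani) adds go- … -ani around the stem, so the same rule applies.
The other patterns: stems ending in -l add -oth; stems ending in -d repeat the first consonant+vowel as a prefix; stems ending in -m drop the final letter and add -ast.
So behmo → gobehmoani.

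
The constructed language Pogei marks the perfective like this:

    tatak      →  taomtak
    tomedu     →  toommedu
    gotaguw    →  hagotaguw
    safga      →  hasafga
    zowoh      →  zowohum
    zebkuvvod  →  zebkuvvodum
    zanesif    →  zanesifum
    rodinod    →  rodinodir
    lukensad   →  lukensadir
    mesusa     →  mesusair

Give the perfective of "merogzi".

zebkuvvod and rodinod both end in -d yet inflect differently (zebkuvvodum, rodinodir), so the final letter is not what conditions the rule; the first letter is.
"merogzi" begins with m-. The one such stem in the data (mesusa → mesusair) adds -ir, so the same rule applies.
So merogzi → merogziir.

merogziir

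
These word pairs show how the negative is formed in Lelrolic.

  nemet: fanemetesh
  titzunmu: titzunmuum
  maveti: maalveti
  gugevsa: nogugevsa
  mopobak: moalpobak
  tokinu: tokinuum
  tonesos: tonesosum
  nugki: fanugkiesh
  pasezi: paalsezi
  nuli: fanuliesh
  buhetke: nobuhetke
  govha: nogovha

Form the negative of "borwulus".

noborwulus

"borwulus" begins with b-. The one such stem in the data (buhetke → nobuhetke) adds the prefix no-, so the same rule applies.
So borwulus → noborwulus.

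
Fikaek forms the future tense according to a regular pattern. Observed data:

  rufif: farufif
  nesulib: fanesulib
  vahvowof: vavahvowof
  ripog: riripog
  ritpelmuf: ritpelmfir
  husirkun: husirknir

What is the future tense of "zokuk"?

zokkir

rufif and vahvowof both end in -f yet inflect differently (farufif, vavahvowof), so the final letter is not what conditions the rule; the last vowel is.
"zokuk" has last vowel 'u'. The stems whose last vowel is 'u' (ritpelmuf → ritpelmfir, husirkun → husirknir) delete the last vowel and add -ir.
The other patterns: stems whose last vowel is 'i' add the prefix fa-; stems whose last vowel is 'o' repeat the first consonant+vowel as a prefix.
So zokuk → zokkir.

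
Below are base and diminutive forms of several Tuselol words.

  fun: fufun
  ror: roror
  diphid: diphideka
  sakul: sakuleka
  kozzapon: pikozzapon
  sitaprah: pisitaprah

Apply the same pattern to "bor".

bobor

fun and kozzapon both end in -n yet inflect differently (fufun, pikozzapon), so the final letter is not what conditions the rule; the number of vowels is.
"bor" has 1 vowel. The stems with 1 vowel (fun → fufun, ror → roror) repeat the first consonant+vowel as a prefix.
So bor → bobor.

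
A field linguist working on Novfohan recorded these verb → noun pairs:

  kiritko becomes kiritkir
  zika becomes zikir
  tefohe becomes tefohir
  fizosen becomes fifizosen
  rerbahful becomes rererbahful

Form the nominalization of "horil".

hohoril

tefohe and fizosen both have last vowel 'e' yet inflect differently (tefohir, fifizosen), so the last vowel is not what conditions the rule; whether the stem ends in a vowel or a consonant is.
"horil" ends in a consonant. The stems ending in a consonant (fizosen → fifizosen, rerbahful → rererbahful) repeat the first consonant+vowel as a prefix.
The other pattern: stems ending in a vowel drop the final letter and add -ir.
So horil → hohoril.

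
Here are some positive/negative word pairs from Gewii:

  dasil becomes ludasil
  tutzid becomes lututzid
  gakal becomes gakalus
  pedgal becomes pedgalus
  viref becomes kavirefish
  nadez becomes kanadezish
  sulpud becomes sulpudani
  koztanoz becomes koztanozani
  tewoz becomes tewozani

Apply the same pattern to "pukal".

pukalus

dasil and gakal both end in -l yet inflect differently (ludasil, gakalus), so the final letter is not what conditions the rule; the last vowel is.
"pukal" has last vowel 'a'. The stems whose last vowel is 'a' (gakal → gakalus, pedgal → pedgalus) add -us.
So pukal → pukalus.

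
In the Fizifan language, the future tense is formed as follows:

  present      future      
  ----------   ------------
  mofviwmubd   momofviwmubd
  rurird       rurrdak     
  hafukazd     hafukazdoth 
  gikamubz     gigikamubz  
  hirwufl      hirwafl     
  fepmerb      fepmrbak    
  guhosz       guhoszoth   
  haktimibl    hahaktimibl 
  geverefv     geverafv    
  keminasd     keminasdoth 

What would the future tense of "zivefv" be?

"zivefv" has second-to-last letter 'f'. The stems whose second-to-last letter is 'f' (hirwufl → hirwafl, geverefv → geverafv) change the last vowel to 'a'.
So zivefv → zivafv.

zivafv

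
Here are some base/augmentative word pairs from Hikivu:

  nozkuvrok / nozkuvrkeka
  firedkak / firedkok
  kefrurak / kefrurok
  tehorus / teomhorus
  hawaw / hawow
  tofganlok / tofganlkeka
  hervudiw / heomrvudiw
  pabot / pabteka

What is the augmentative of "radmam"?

firedkak and nozkuvrok both end in -k yet inflect differently (firedkok, nozkuvrkeka), so the final letter is not what conditions the rule; the last vowel is.
"radmam" has last vowel 'a'. The stems whose last vowel is 'a' (hawaw → hawow, firedkak → firedkok, kefrurak → kefrurok) change the last vowel to 'o'.
The other patterns: stems whose last vowel is 'o' delete the last vowel and add -eka; stems whose last vowel is 'i' or 'u' insert -om- after the first vowel.
So radmam → radmom.

radmom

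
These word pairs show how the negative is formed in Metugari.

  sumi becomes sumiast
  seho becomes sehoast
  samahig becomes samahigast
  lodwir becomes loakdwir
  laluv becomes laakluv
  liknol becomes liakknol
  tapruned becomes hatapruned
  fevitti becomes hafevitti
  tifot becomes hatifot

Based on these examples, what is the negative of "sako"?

sakoast

sumi and fevitti both end in -i yet inflect differently (sumiast, hafevitti), so the final letter is not what conditions the rule; the first letter is.
"sako" begins with s-. The stems beginning with s- (sumi → sumiast, seho → sehoast, samahig → samahigast) add -ast.
So sako → sakoast.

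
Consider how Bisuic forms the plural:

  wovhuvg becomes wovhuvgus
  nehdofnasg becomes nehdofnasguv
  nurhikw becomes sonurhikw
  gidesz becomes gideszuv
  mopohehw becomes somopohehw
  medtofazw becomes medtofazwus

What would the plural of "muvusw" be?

nehdofnasg and wovhuvg both end in -g yet inflect differently (nehdofnasguv, wovhuvgus), so the final letter is not what conditions the rule; the second-to-last letter is.
"muvusw" has second-to-last letter 's'. The stems whose second-to-last letter is 's' (nehdofnasg → nehdofnasguv, gidesz → gideszuv) add -uv.
So muvusw → muvuswuv.

muvuswuv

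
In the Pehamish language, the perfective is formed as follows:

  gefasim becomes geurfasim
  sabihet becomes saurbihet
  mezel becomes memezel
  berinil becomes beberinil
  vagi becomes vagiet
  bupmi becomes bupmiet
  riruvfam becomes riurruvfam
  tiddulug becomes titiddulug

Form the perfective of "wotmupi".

berinil and vagi both have last vowel 'i' yet inflect differently (beberinil, vagiet), so the last vowel is not what conditions the rule; the final letter is.
"wotmupi" ends in -i. The stems ending in -i (vagi → vagiet, bupmi → bupmiet) add -et.
The other patterns: stems ending in -g or -l repeat the first consonant+vowel as a prefix; stems ending in -m or -t insert -ur- after the first vowel.
So wotmupi → wotmupiet.

wotmupiet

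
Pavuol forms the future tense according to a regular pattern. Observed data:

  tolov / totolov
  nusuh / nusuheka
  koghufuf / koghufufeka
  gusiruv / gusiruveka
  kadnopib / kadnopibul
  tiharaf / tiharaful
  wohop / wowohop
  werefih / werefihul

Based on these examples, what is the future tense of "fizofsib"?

fizofsibul

tolov and gusiruv both end in -v yet inflect differently (totolov, gusiruveka), so the final letter is not what conditions the rule; the last vowel is.
"fizofsib" has last vowel 'i'. The stems whose last vowel is 'i' (werefih → werefihul, kadnopib → kadnopibul) add -ul.
So fizofsib → fizofsibul.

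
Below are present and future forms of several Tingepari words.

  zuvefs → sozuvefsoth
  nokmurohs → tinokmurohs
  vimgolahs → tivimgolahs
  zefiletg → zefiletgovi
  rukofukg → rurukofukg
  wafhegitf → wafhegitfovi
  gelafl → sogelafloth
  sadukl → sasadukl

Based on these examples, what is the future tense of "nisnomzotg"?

sadukl and gelafl both end in -l yet inflect differently (sasadukl, sogelafloth), so the final letter is not what conditions the rule; the second-to-last letter is.
"nisnomzotg" has second-to-last letter 't'. The stems whose second-to-last letter is 't' (wafhegitf → wafhegitfovi, zefiletg → zefiletgovi) add -ovi.
So nisnomzotg → nisnomzotgovi.

nisnomzotgovi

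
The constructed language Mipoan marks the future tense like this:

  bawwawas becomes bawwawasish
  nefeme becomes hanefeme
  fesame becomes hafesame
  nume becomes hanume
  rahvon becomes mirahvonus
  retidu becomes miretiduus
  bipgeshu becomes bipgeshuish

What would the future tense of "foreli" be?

bipgeshu and retidu both end in -u yet inflect differently (bipgeshuish, miretiduus), so the final letter is not what conditions the rule; the first letter is.
"foreli" begins with f-. The one such stem in the data (fesame → hafesame) adds the prefix ha-, so the same rule applies.
The other patterns: stems beginning with b- add -ish; stems beginning with r- add mi- … -us around the stem.
So foreli → haforeli.

haforeli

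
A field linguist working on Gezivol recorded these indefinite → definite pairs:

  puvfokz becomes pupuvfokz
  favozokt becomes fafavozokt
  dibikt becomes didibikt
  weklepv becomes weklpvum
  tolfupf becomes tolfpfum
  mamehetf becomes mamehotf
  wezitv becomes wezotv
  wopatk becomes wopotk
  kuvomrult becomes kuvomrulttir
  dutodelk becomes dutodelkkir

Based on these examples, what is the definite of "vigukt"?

tolfupf and mamehetf both end in -f yet inflect differently (tolfpfum, mamehotf), so the final letter is not what conditions the rule; the second-to-last letter is.
"vigukt" has second-to-last letter 'k'. The stems whose second-to-last letter is 'k' (puvfokz → pupuvfokz, favozokt → fafavozokt, dibikt → didibikt) repeat the first consonant+vowel as a prefix.
The other patterns: stems whose second-to-last letter is 'p' delete the last vowel and add -um; stems whose second-to-last letter is 't' change the last vowel to 'o'; stems whose second-to-last letter is 'l' double the final consonant and add -ir.
So vigukt → vivigukt.

vivigukt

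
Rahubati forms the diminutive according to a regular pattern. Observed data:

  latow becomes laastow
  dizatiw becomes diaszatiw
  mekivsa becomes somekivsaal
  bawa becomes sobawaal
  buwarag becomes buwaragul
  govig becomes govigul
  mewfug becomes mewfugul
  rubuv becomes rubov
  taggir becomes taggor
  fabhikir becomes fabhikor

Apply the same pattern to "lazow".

"lazow" ends in -w. The stems ending in -w (latow → laastow, dizatiw → diaszatiw) insert -as- after the first vowel.
So lazow → laaszow.

laaszow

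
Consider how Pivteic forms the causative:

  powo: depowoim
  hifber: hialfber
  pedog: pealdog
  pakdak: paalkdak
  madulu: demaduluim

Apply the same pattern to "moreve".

demoreveim

pedog and powo both have last vowel 'o' yet inflect differently (pealdog, depowoim), so the last vowel is not what conditions the rule; whether the stem ends in a vowel or a consonant is.
"moreve" ends in a vowel. The stems ending in a vowel (madulu → demaduluim, powo → depowoim) add de- … -im around the stem.
The other pattern: stems ending in a consonant insert -al- after the first vowel.
So moreve → demoreveim.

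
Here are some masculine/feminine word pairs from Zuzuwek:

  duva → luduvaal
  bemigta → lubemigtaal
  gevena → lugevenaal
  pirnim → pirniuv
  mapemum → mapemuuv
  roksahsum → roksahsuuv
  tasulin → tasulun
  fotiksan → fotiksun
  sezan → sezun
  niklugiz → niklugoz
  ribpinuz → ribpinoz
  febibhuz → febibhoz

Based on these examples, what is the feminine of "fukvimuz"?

pirnim and tasulin both have last vowel 'i' yet inflect differently (pirniuv, tasulun), so the last vowel is not what conditions the rule; the final letter is.
"fukvimuz" ends in -z. The stems ending in -z (niklugiz → niklugoz, ribpinuz → ribpinoz, febibhuz → febibhoz) change the last vowel to 'o'.
So fukvimuz → fukvimoz.

fukvimoz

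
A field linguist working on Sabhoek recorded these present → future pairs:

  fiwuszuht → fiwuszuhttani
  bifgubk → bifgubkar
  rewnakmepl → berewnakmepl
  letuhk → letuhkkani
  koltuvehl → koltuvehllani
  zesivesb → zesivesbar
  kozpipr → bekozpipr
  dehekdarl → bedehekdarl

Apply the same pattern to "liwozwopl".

beliwozwopl

"liwozwopl" has second-to-last letter 'p'. The stems whose second-to-last letter is 'p' (rewnakmepl → berewnakmepl, kozpipr → bekozpipr) add the prefix be-.
The other patterns: stems whose second-to-last letter is 'h' double the final consonant and add -ani; stems whose second-to-last letter is 'b' or 's' add -ar.
So liwozwopl → beliwozwopl.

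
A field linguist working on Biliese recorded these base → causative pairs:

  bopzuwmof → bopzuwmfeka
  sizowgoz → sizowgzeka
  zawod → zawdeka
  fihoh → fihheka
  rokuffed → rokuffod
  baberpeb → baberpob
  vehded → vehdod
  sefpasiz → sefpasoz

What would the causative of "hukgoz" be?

"hukgoz" has last vowel 'o'. The stems whose last vowel is 'o' (bopzuwmof → bopzuwmfeka, sizowgoz → sizowgzeka, zawod → zawdeka) delete the last vowel and add -eka.
The other pattern: stems whose last vowel is 'e' or 'i' change the last vowel to 'o'.
So hukgoz → hukgzeka.

hukgzeka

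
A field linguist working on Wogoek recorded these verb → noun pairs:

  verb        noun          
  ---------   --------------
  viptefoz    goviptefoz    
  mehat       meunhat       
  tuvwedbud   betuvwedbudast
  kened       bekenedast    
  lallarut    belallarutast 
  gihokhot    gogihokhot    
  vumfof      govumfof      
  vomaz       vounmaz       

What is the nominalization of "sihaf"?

mehat and lallarut both end in -t yet inflect differently (meunhat, belallarutast), so the final letter is not what conditions the rule; the last vowel is.
"sihaf" has last vowel 'a'. The stems whose last vowel is 'a' (vomaz → vounmaz, mehat → meunhat) insert -un- after the first vowel.
The other patterns: stems whose last vowel is 'e' or 'u' add be- … -ast around the stem; stems whose last vowel is 'o' add the prefix go-.
So sihaf → siunhaf.

siunhaf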